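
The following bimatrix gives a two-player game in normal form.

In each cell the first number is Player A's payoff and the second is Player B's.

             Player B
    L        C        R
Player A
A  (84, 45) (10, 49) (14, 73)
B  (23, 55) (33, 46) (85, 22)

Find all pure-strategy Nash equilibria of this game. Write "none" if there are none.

No pure-strategy Nash equilibrium.

Player A against L: payoffs 84, 23 → best response A.
Player A against C: payoffs 10, 33 → best response B.
Player A against R: payoffs 14, 85 → best response B.
Player B against A: payoffs 45, 49, 73 → best response R.
Player B against B: payoffs 55, 46, 22 → best response L.
No profile is a mutual best response for all players.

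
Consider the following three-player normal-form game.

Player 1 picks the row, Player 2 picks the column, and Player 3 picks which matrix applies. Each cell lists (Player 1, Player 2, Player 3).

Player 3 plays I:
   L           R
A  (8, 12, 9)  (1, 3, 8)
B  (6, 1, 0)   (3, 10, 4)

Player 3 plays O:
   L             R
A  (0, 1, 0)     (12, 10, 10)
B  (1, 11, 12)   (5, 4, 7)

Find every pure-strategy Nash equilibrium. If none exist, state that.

Pure-strategy Nash equilibria: (A, L, I) and (A, R, O) and (B, L, O)

Player 1 against (L, I): payoffs 8, 6 → best response A.
Player 1 against (L, O): payoffs 0, 1 → best response B.
Player 1 against (R, I): payoffs 1, 3 → best response B.
Player 1 against (R, O): payoffs 12, 5 → best response A.
Player 2 against (A, I): payoffs 12, 3 → best response L.
Player 2 against (A, O): payoffs 1, 10 → best response R.
Player 2 against (B, I): payoffs 1, 10 → best response R.
Player 2 against (B, O): payoffs 11, 4 → best response L.
Player 3 against (A, L): payoffs 9, 0 → best response I.
Player 3 against (A, R): payoffs 8, 10 → best response O.
Player 3 against (B, L): payoffs 0, 12 → best response O.
Player 3 against (B, R): payoffs 4, 7 → best response O.
Mutual best responses: (A, L, I); (A, R, O); (B, L, O).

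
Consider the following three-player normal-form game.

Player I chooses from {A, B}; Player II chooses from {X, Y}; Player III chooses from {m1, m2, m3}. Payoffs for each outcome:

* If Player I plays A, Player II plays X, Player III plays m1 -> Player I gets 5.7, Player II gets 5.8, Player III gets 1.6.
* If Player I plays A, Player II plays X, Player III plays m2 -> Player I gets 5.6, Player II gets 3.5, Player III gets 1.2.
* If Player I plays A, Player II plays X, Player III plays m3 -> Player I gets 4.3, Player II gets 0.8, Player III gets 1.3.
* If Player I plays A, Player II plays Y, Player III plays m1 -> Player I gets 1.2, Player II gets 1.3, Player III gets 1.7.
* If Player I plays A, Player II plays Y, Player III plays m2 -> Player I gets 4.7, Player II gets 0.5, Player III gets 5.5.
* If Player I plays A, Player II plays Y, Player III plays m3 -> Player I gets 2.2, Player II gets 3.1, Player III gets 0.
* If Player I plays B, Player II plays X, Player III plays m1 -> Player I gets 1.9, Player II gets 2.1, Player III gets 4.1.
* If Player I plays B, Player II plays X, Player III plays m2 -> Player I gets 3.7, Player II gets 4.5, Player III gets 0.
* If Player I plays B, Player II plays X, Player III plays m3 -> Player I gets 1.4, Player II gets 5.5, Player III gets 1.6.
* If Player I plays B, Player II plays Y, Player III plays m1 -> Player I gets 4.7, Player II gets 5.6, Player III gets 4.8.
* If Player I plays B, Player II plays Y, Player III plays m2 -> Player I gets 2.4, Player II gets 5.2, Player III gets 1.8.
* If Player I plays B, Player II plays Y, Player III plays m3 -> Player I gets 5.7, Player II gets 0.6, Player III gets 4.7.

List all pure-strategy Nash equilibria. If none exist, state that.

Check each profile: it is a Nash equilibrium iff no player can strictly gain by switching unilaterally.
(A, X, m1): Player I gets 5.7, best alternative 1.9; Player II gets 5.8, best alternative 1.3; Player III gets 1.6, best alternative 1.3. No profitable deviation — NE.
(A, X, m2): Player III can switch to m1 (1.2 → 1.6). Not NE.
(A, X, m3): Player II can switch to Y (0.8 → 3.1). Not NE.
(A, Y, m1): Player I can switch to B (1.2 → 4.7). Not NE.
(A, Y, m2): Player II can switch to X (0.5 → 3.5). Not NE.
(A, Y, m3): Player I can switch to B (2.2 → 5.7). Not NE.
(B, X, m1): Player I can switch to A (1.9 → 5.7). Not NE.
(B, X, m2): Player I can switch to A (3.7 → 5.6). Not NE.
(B, X, m3): Player I can switch to A (1.4 → 4.3). Not NE.
(B, Y, m1): Player I gets 4.7, best alternative 1.2; Player II gets 5.6, best alternative 2.1; Player III gets 4.8, best alternative 4.7. No profitable deviation — NE.
(B, Y, m2): Player I can switch to A (2.4 → 4.7). Not NE.
(B, Y, m3): Player II can switch to X (0.6 → 5.5). Not NE.

The pure Nash equilibria are (A, X, m1); (B, Y, m1).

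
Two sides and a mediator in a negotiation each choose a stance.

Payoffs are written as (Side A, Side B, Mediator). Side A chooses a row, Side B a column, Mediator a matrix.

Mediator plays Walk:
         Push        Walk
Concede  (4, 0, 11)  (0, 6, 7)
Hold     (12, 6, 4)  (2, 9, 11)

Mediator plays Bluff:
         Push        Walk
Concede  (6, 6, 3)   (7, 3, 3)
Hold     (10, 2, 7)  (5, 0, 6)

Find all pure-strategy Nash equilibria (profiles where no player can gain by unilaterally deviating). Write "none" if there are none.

(Hold, Push, Bluff) and (Hold, Walk, Walk)

(Concede, Push, Walk): Side A can switch to Hold (4 → 12). Not NE.
(Concede, Push, Bluff): Side A can switch to Hold (6 → 10). Not NE.
(Concede, Walk, Walk): Side A can switch to Hold (0 → 2). Not NE.
(Concede, Walk, Bluff): Side B can switch to Push (3 → 6). Not NE.
(Hold, Push, Walk): Side B can switch to Walk (6 → 9). Not NE.
(Hold, Push, Bluff): Side A gets 10, best alternative 6; Side B gets 2, best alternative 0; Mediator gets 7, best alternative 4. No profitable deviation — NE.
(Hold, Walk, Walk): Side A gets 2, best alternative 0; Side B gets 9, best alternative 6; Mediator gets 11, best alternative 6. No profitable deviation — NE.
(Hold, Walk, Bluff): Side A can switch to Concede (5 → 7). Not NE.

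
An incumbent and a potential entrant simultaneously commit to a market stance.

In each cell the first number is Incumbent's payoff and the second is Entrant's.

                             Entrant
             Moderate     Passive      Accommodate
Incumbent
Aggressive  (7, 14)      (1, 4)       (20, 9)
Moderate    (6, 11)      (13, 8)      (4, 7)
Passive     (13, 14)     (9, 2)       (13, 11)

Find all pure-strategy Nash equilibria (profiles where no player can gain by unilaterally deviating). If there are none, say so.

The unique pure-strategy Nash equilibrium is (Passive, Moderate).

For each strategy profile, look for a profitable unilateral deviation.
(Aggressive, Moderate): Incumbent can switch to Passive (7 → 13). Not NE.
(Aggressive, Passive): Incumbent can switch to Moderate (1 → 13). Not NE.
(Aggressive, Accommodate): Entrant can switch to Moderate (9 → 14). Not NE.
(Moderate, Moderate): Incumbent can switch to Aggressive (6 → 7). Not NE.
(Moderate, Passive): Entrant can switch to Moderate (8 → 11). Not NE.
(Moderate, Accommodate): Incumbent can switch to Aggressive (4 → 20). Not NE.
(Passive, Moderate): Incumbent gets 13, best alternative 7; Entrant gets 14, best alternative 11. No profitable deviation — NE.
(Passive, Passive): Incumbent can switch to Moderate (9 → 13). Not NE.
(Passive, Accommodate): Incumbent can switch to Aggressive (13 → 20). Not NE.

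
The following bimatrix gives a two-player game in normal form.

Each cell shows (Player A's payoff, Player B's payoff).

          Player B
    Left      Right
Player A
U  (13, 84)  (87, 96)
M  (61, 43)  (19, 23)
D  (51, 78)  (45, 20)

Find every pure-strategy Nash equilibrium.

Pure-strategy Nash equilibria: (U, Right), (M, Left)

Mark each player's best response to every combination of opponents' strategies; a profile where every player is best-responding is a pure Nash equilibrium.
Player A against Left: payoffs 13, 61, 51 → best response M.
Player A against Right: payoffs 87, 19, 45 → best response U.
Player B against U: payoffs 84, 96 → best response Right.
Player B against M: payoffs 43, 23 → best response Left.
Player B against D: payoffs 78, 20 → best response Left.
Mutual best responses: (U, Right); (M, Left).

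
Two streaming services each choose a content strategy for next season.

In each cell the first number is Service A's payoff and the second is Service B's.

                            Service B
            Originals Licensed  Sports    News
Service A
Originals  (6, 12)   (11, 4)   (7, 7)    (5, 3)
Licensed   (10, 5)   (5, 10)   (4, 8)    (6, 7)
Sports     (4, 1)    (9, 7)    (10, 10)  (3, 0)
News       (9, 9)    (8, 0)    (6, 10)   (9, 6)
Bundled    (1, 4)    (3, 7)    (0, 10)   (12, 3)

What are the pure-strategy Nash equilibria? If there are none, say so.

Service A against Originals: payoffs 6, 10, 4, 9, 1 → best response Licensed.
Service A against Licensed: payoffs 11, 5, 9, 8, 3 → best response Originals.
Service A against Sports: payoffs 7, 4, 10, 6, 0 → best response Sports.
Service A against News: payoffs 5, 6, 3, 9, 12 → best response Bundled.
Service B against Originals: payoffs 12, 4, 7, 3 → best response Originals.
Service B against Licensed: payoffs 5, 10, 8, 7 → best response Licensed.
Service B against Sports: payoffs 1, 7, 10, 0 → best response Sports.
Service B against News: payoffs 9, 0, 10, 6 → best response Sports.
Service B against Bundled: payoffs 4, 7, 10, 3 → best response Sports.
Mutual best responses: (Sports, Sports).

(Sports, Sports)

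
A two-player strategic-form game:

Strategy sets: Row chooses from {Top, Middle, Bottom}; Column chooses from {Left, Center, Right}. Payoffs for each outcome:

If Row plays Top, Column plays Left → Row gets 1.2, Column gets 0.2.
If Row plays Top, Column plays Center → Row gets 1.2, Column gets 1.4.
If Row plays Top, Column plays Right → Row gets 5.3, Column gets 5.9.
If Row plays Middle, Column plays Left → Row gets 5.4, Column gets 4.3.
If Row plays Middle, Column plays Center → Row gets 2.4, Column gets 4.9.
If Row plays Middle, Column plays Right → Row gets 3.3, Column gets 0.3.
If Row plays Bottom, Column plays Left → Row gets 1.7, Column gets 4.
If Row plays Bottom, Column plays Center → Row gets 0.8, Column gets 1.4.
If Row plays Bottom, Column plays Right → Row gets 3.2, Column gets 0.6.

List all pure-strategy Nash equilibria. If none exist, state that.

Check each profile: it is a Nash equilibrium iff no player can strictly gain by switching unilaterally.
(Top, Left): Row can switch to Middle (1.2 → 5.4). Not NE.
(Top, Center): Row can switch to Middle (1.2 → 2.4). Not NE.
(Top, Right): Row gets 5.3, best alternative 3.3; Column gets 5.9, best alternative 1.4. No profitable deviation — NE.
(Middle, Left): Column can switch to Center (4.3 → 4.9). Not NE.
(Middle, Center): Row gets 2.4, best alternative 1.2; Column gets 4.9, best alternative 4.3. No profitable deviation — NE.
(Middle, Right): Row can switch to Top (3.3 → 5.3). Not NE.
(Bottom, Left): Row can switch to Middle (1.7 → 5.4). Not NE.
(Bottom, Center): Row can switch to Top (0.8 → 1.2). Not NE.
(Bottom, Right): Row can switch to Top (3.2 → 5.3). Not NE.

The pure Nash equilibria are (Top, Right); (Middle, Center).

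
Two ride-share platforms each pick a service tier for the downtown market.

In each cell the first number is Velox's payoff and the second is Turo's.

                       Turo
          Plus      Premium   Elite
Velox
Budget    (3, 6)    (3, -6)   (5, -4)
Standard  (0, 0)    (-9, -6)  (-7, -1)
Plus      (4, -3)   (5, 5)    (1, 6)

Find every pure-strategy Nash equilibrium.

No pure-strategy Nash equilibrium.

For each player, find the best response to each opponent profile; mutual best responses are the pure NE.
Velox against Plus: payoffs 3, 0, 4 → best response Plus.
Velox against Premium: payoffs 3, -9, 5 → best response Plus.
Velox against Elite: payoffs 5, -7, 1 → best response Budget.
Turo against Budget: payoffs 6, -6, -4 → best response Plus.
Turo against Standard: payoffs 0, -6, -1 → best response Plus.
Turo against Plus: payoffs -3, 5, 6 → best response Elite.
No profile is a mutual best response for all players.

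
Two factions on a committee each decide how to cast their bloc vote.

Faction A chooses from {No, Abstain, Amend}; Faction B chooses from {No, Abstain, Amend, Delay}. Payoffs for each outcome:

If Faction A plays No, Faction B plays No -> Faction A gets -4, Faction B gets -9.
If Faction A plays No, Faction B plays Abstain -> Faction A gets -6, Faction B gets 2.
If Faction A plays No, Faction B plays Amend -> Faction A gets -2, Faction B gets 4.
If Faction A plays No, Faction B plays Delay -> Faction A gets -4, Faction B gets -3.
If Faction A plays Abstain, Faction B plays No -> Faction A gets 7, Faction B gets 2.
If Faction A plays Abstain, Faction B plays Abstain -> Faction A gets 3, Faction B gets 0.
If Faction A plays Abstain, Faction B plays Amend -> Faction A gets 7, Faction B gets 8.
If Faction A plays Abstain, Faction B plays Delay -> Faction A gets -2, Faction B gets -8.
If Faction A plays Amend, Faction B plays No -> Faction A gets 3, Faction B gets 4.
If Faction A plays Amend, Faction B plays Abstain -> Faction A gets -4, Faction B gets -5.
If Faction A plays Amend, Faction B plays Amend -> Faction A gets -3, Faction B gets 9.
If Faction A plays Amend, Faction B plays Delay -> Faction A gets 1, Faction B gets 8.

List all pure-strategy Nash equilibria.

Check each profile: it is a Nash equilibrium iff no player can strictly gain by switching unilaterally.
(No, No): Faction A can switch to Abstain (-4 → 7). Not NE.
(No, Abstain): Faction A can switch to Abstain (-6 → 3). Not NE.
(No, Amend): Faction A can switch to Abstain (-2 → 7). Not NE.
(No, Delay): Faction A can switch to Abstain (-4 → -2). Not NE.
(Abstain, No): Faction B can switch to Amend (2 → 8). Not NE.
(Abstain, Abstain): Faction B can switch to No (0 → 2). Not NE.
(Abstain, Amend): Faction A gets 7, best alternative -2; Faction B gets 8, best alternative 2. No profitable deviation — NE.
(Abstain, Delay): Faction A can switch to Amend (-2 → 1). Not NE.
(Amend, No): Faction A can switch to Abstain (3 → 7). Not NE.
(Amend, Abstain): Faction A can switch to Abstain (-4 → 3). Not NE.
(Amend, Amend): Faction A can switch to No (-3 → -2). Not NE.
(The remaining 1 profile has a profitable deviation by the same check.)

Pure NE: (Abstain, Amend)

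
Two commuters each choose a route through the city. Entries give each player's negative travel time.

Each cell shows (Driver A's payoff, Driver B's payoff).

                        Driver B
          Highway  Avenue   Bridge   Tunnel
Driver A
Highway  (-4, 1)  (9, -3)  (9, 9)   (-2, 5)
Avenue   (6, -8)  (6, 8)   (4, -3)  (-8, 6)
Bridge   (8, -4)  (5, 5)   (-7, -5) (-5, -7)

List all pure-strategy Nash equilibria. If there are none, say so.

The unique pure-strategy Nash equilibrium is (Highway, Bridge).

Driver A against Highway: payoffs -4, 6, 8 → best response Bridge.
Driver A against Avenue: payoffs 9, 6, 5 → best response Highway.
Driver A against Bridge: payoffs 9, 4, -7 → best response Highway.
Driver A against Tunnel: payoffs -2, -8, -5 → best response Highway.
Driver B against Highway: payoffs 1, -3, 9, 5 → best response Bridge.
Driver B against Avenue: payoffs -8, 8, -3, 6 → best response Avenue.
Driver B against Bridge: payoffs -4, 5, -5, -7 → best response Avenue.
Mutual best responses: (Highway, Bridge).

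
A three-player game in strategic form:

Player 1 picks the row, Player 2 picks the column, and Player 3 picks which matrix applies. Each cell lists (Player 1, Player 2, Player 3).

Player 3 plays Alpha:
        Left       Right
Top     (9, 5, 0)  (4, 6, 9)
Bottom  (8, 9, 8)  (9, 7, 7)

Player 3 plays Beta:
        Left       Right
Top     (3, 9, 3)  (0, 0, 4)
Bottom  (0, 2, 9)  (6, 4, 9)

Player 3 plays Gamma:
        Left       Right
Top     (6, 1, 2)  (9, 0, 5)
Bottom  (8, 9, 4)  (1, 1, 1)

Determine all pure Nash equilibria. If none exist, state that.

Pure-strategy Nash equilibria: (Top, Left, Beta); (Bottom, Right, Beta)

For each player, find the best response to each opponent profile; mutual best responses are the pure NE.
Player 1 against (Left, Alpha): payoffs 9, 8 → best response Top.
Player 1 against (Left, Beta): payoffs 3, 0 → best response Top.
Player 1 against (Left, Gamma): payoffs 6, 8 → best response Bottom.
Player 1 against (Right, Alpha): payoffs 4, 9 → best response Bottom.
Player 1 against (Right, Beta): payoffs 0, 6 → best response Bottom.
Player 1 against (Right, Gamma): payoffs 9, 1 → best response Top.
Player 2 against (Top, Alpha): payoffs 5, 6 → best response Right.
Player 2 against (Top, Beta): payoffs 9, 0 → best response Left.
Player 2 against (Top, Gamma): payoffs 1, 0 → best response Left.
Player 2 against (Bottom, Alpha): payoffs 9, 7 → best response Left.
Player 2 against (Bottom, Beta): payoffs 2, 4 → best response Right.
Player 2 against (Bottom, Gamma): payoffs 9, 1 → best response Left.
Player 3 against (Top, Left): payoffs 0, 3, 2 → best response Beta.
Player 3 against (Top, Right): payoffs 9, 4, 5 → best response Alpha.
Player 3 against (Bottom, Left): payoffs 8, 9, 4 → best response Beta.
Player 3 against (Bottom, Right): payoffs 7, 9, 1 → best response Beta.
Mutual best responses: (Top, Left, Beta); (Bottom, Right, Beta).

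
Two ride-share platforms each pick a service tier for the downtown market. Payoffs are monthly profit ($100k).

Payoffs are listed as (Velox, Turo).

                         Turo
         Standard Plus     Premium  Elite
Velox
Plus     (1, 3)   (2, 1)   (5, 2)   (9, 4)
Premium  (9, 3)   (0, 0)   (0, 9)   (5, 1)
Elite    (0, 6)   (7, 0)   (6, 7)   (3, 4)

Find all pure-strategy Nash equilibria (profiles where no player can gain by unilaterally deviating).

Pure-strategy Nash equilibria: (Plus, Elite) and (Elite, Premium)

For each strategy profile, look for a profitable unilateral deviation.
(Plus, Standard): Velox can switch to Premium (1 → 9). Not NE.
(Plus, Plus): Velox can switch to Elite (2 → 7). Not NE.
(Plus, Premium): Velox can switch to Elite (5 → 6). Not NE.
(Plus, Elite): Velox gets 9, best alternative 5; Turo gets 4, best alternative 3. No profitable deviation — NE.
(Premium, Standard): Turo can switch to Premium (3 → 9). Not NE.
(Premium, Plus): Velox can switch to Plus (0 → 2). Not NE.
(Premium, Premium): Velox can switch to Plus (0 → 5). Not NE.
(Premium, Elite): Velox can switch to Plus (5 → 9). Not NE.
(Elite, Standard): Velox can switch to Plus (0 → 1). Not NE.
(Elite, Plus): Turo can switch to Standard (0 → 6). Not NE.
(Elite, Premium): Velox gets 6, best alternative 5; Turo gets 7, best alternative 6. No profitable deviation — NE.
(Elite, Elite): Velox can switch to Plus (3 → 9). Not NE.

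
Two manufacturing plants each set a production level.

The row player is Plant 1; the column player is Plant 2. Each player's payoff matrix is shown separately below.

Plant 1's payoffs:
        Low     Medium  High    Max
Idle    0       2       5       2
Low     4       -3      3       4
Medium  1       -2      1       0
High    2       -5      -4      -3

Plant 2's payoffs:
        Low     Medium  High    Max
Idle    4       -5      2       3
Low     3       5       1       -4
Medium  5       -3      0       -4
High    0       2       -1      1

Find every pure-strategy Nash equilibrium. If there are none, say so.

No pure-strategy Nash equilibrium.

(Idle, Low): Plant 1 can switch to Low (0 → 4). Not NE.
(Idle, Medium): Plant 2 can switch to Low (-5 → 4). Not NE.
(Idle, High): Plant 2 can switch to Low (2 → 4). Not NE.
(Idle, Max): Plant 1 can switch to Low (2 → 4). Not NE.
(Low, Low): Plant 2 can switch to Medium (3 → 5). Not NE.
(Low, Medium): Plant 1 can switch to Idle (-3 → 2). Not NE.
(The remaining 10 profiles each have a profitable deviation by the same check.)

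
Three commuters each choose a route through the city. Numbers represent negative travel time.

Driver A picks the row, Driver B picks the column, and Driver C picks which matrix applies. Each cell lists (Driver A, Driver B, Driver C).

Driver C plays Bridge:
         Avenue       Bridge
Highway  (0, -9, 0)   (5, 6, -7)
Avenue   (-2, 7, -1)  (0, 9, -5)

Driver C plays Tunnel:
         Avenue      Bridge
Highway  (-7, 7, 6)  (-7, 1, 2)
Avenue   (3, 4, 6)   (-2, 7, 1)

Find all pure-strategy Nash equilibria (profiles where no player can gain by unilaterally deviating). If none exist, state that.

Driver A against (Avenue, Bridge): payoffs 0, -2 → best response Highway.
Driver A against (Avenue, Tunnel): payoffs -7, 3 → best response Avenue.
Driver A against (Bridge, Bridge): payoffs 5, 0 → best response Highway.
Driver A against (Bridge, Tunnel): payoffs -7, -2 → best response Avenue.
Driver B against (Highway, Bridge): payoffs -9, 6 → best response Bridge.
Driver B against (Highway, Tunnel): payoffs 7, 1 → best response Avenue.
Driver B against (Avenue, Bridge): payoffs 7, 9 → best response Bridge.
Driver B against (Avenue, Tunnel): payoffs 4, 7 → best response Bridge.
Driver C against (Highway, Avenue): payoffs 0, 6 → best response Tunnel.
Driver C against (Highway, Bridge): payoffs -7, 2 → best response Tunnel.
Driver C against (Avenue, Avenue): payoffs -1, 6 → best response Tunnel.
Driver C against (Avenue, Bridge): payoffs -5, 1 → best response Tunnel.
Mutual best responses: (Avenue, Bridge, Tunnel).

(Avenue, Bridge, Tunnel)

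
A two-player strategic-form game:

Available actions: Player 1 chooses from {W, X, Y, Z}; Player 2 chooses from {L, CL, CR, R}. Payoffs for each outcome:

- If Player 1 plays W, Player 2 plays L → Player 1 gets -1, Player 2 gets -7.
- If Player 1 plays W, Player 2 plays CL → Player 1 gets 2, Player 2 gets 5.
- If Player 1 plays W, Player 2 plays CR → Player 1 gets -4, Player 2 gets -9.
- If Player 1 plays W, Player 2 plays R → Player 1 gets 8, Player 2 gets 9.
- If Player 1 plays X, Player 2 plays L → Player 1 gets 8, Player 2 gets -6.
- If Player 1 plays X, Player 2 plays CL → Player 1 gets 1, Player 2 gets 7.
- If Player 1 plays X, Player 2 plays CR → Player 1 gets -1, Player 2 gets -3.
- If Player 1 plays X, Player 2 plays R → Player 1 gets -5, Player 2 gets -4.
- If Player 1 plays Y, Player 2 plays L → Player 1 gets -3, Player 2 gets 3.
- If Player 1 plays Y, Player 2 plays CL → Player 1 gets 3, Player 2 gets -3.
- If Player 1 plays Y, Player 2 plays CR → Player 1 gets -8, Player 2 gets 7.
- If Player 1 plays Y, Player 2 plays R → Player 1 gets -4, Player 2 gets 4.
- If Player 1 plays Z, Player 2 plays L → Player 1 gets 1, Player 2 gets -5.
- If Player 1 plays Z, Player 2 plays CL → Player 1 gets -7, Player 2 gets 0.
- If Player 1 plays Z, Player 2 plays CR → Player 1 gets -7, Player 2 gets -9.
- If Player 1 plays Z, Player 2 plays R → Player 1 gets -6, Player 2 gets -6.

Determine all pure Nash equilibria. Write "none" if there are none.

(W, L): Player 1 can switch to X (-1 → 8). Not NE.
(W, CL): Player 1 can switch to Y (2 → 3). Not NE.
(W, CR): Player 1 can switch to X (-4 → -1). Not NE.
(W, R): Player 1 gets 8, best alternative -4; Player 2 gets 9, best alternative 5. No profitable deviation — NE.
(X, L): Player 2 can switch to CL (-6 → 7). Not NE.
(X, CL): Player 1 can switch to W (1 → 2). Not NE.
(X, CR): Player 2 can switch to CL (-3 → 7). Not NE.
(The remaining 9 profiles each have a profitable deviation by the same check.)

The unique pure-strategy Nash equilibrium is (W, R).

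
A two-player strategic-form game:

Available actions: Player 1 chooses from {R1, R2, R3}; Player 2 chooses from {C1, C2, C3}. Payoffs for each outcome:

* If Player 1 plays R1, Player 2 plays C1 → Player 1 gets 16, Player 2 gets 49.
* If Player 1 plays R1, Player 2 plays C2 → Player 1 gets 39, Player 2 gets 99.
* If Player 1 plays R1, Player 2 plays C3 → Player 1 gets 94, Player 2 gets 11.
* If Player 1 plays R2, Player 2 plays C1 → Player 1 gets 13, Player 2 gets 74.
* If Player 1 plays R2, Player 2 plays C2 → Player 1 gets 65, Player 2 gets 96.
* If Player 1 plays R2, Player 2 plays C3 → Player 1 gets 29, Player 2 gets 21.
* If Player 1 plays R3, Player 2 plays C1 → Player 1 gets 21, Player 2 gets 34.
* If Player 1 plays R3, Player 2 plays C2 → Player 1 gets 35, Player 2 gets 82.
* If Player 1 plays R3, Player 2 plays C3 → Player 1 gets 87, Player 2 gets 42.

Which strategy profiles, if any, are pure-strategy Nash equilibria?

Check each profile: it is a Nash equilibrium iff no player can strictly gain by switching unilaterally.
(R1, C1): Player 1 can switch to R3 (16 → 21). Not NE.
(R1, C2): Player 1 can switch to R2 (39 → 65). Not NE.
(R1, C3): Player 2 can switch to C1 (11 → 49). Not NE.
(R2, C1): Player 1 can switch to R1 (13 → 16). Not NE.
(R2, C2): Player 1 gets 65, best alternative 39; Player 2 gets 96, best alternative 74. No profitable deviation — NE.
(R2, C3): Player 1 can switch to R1 (29 → 94). Not NE.
(R3, C1): Player 2 can switch to C2 (34 → 82). Not NE.
(R3, C2): Player 1 can switch to R1 (35 → 39). Not NE.
(R3, C3): Player 1 can switch to R1 (87 → 94). Not NE.

The unique pure-strategy Nash equilibrium is (R2, C2).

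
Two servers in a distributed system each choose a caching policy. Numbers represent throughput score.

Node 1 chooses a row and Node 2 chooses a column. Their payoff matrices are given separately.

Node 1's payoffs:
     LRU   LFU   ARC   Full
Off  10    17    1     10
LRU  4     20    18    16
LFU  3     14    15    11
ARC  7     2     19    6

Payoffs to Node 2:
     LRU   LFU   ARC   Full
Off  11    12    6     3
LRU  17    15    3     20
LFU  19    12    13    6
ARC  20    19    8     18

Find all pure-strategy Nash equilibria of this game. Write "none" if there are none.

Pure NE: (LRU, Full)

(Off, LRU): Node 2 can switch to LFU (11 → 12). Not NE.
(Off, LFU): Node 1 can switch to LRU (17 → 20). Not NE.
(Off, ARC): Node 1 can switch to LRU (1 → 18). Not NE.
(Off, Full): Node 1 can switch to LRU (10 → 16). Not NE.
(LRU, LRU): Node 1 can switch to Off (4 → 10). Not NE.
(LRU, LFU): Node 2 can switch to LRU (15 → 17). Not NE.
(LRU, ARC): Node 1 can switch to ARC (18 → 19). Not NE.
(LRU, Full): Node 1 gets 16, best alternative 11; Node 2 gets 20, best alternative 17. No profitable deviation — NE.
(LFU, LRU): Node 1 can switch to Off (3 → 10). Not NE.
(LFU, LFU): Node 1 can switch to Off (14 → 17). Not NE.
(LFU, ARC): Node 1 can switch to LRU (15 → 18). Not NE.
(LFU, Full): Node 1 can switch to LRU (11 → 16). Not NE.
(ARC, LRU): Node 1 can switch to Off (7 → 10). Not NE.
(The remaining 3 profiles each have a profitable deviation by the same check.)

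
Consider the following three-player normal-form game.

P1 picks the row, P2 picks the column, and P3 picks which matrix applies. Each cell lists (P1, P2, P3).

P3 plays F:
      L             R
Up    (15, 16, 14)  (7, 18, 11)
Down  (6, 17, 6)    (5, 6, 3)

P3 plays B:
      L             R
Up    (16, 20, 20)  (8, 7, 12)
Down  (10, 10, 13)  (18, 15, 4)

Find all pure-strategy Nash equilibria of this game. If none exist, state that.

(Up, L, B) and (Down, R, B)

For each strategy profile, look for a profitable unilateral deviation.
(Up, L, F): P2 can switch to R (16 → 18). Not NE.
(Up, L, B): P1 gets 16, best alternative 10; P2 gets 20, best alternative 7; P3 gets 20, best alternative 14. No profitable deviation — NE.
(Up, R, F): P3 can switch to B (11 → 12). Not NE.
(Up, R, B): P1 can switch to Down (8 → 18). Not NE.
(Down, L, F): P1 can switch to Up (6 → 15). Not NE.
(Down, L, B): P1 can switch to Up (10 → 16). Not NE.
(Down, R, F): P1 can switch to Up (5 → 7). Not NE.
(Down, R, B): P1 gets 18, best alternative 8; P2 gets 15, best alternative 10; P3 gets 4, best alternative 3. No profitable deviation — NE.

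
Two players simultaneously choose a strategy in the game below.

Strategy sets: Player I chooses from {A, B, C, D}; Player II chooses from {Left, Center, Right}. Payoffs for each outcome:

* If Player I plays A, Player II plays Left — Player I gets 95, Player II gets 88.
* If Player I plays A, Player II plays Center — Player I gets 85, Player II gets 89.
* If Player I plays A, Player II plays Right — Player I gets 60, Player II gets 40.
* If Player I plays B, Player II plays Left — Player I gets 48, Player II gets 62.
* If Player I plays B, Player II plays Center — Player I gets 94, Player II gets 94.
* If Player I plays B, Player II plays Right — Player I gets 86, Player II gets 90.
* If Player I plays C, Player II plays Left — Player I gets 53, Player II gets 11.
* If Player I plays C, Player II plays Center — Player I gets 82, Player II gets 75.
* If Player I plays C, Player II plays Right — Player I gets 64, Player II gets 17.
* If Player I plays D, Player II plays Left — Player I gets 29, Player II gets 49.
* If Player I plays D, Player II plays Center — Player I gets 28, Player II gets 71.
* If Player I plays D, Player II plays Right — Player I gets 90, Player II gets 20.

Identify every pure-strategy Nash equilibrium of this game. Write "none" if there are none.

(A, Left): Player II can switch to Center (88 → 89). Not NE.
(A, Center): Player I can switch to B (85 → 94). Not NE.
(A, Right): Player I can switch to B (60 → 86). Not NE.
(B, Left): Player I can switch to A (48 → 95). Not NE.
(B, Center): Player I gets 94, best alternative 85; Player II gets 94, best alternative 90. No profitable deviation — NE.
(B, Right): Player I can switch to D (86 → 90). Not NE.
(C, Left): Player I can switch to A (53 → 95). Not NE.
(C, Center): Player I can switch to A (82 → 85). Not NE.
(C, Right): Player I can switch to B (64 → 86). Not NE.
(The remaining 3 profiles each have a profitable deviation by the same check.)

The unique pure-strategy Nash equilibrium is (B, Center).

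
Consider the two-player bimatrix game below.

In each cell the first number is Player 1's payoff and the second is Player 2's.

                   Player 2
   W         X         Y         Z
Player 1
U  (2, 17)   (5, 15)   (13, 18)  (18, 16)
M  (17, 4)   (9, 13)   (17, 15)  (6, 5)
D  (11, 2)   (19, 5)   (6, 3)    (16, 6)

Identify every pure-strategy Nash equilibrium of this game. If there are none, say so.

Player 1 against W: payoffs 2, 17, 11 → best response M.
Player 1 against X: payoffs 5, 9, 19 → best response D.
Player 1 against Y: payoffs 13, 17, 6 → best response M.
Player 1 against Z: payoffs 18, 6, 16 → best response U.
Player 2 against U: payoffs 17, 15, 18, 16 → best response Y.
Player 2 against M: payoffs 4, 13, 15, 5 → best response Y.
Player 2 against D: payoffs 2, 5, 3, 6 → best response Z.
Mutual best responses: (M, Y).

The unique pure-strategy Nash equilibrium is (M, Y).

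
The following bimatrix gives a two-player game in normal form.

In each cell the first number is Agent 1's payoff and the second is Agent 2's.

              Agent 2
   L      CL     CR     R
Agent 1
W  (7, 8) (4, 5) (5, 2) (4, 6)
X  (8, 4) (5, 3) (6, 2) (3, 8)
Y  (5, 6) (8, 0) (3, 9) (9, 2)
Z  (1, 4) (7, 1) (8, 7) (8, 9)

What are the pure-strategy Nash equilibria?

Agent 1 against L: payoffs 7, 8, 5, 1 → best response X.
Agent 1 against CL: payoffs 4, 5, 8, 7 → best response Y.
Agent 1 against CR: payoffs 5, 6, 3, 8 → best response Z.
Agent 1 against R: payoffs 4, 3, 9, 8 → best response Y.
Agent 2 against W: payoffs 8, 5, 2, 6 → best response L.
Agent 2 against X: payoffs 4, 3, 2, 8 → best response R.
Agent 2 against Y: payoffs 6, 0, 9, 2 → best response CR.
Agent 2 against Z: payoffs 4, 1, 7, 9 → best response R.
No profile is a mutual best response for all players.

No pure-strategy Nash equilibrium.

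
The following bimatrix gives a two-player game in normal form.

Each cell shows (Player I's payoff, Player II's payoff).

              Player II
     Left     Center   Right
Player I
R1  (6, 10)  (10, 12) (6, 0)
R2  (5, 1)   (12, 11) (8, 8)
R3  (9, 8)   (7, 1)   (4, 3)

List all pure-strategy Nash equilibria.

Player I against Left: payoffs 6, 5, 9 → best response R3.
Player I against Center: payoffs 10, 12, 7 → best response R2.
Player I against Right: payoffs 6, 8, 4 → best response R2.
Player II against R1: payoffs 10, 12, 0 → best response Center.
Player II against R2: payoffs 1, 11, 8 → best response Center.
Player II against R3: payoffs 8, 1, 3 → best response Left.
Mutual best responses: (R2, Center); (R3, Left).

(R2, Center), (R3, Left)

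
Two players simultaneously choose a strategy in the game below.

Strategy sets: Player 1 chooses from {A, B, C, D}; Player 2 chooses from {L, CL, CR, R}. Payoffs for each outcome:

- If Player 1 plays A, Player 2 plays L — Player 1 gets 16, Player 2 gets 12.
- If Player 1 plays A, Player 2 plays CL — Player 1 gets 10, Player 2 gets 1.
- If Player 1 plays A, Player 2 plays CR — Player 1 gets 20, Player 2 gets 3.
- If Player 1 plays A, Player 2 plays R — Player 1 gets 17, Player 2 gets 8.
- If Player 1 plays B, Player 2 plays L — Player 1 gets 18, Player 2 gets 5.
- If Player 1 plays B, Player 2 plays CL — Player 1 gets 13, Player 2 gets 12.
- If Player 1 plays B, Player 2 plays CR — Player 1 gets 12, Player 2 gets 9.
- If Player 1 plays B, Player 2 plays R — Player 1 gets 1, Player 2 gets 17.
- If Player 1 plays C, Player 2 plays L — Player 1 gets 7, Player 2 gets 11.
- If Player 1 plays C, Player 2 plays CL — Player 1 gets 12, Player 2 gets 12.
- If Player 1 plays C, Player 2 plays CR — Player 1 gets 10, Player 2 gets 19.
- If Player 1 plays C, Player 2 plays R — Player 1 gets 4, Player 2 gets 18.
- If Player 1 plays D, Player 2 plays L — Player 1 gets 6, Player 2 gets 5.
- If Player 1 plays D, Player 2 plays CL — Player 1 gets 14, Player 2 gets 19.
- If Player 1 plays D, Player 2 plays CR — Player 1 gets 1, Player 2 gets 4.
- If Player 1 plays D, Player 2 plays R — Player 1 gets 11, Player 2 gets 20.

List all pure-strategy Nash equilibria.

Player 1 against L: payoffs 16, 18, 7, 6 → best response B.
Player 1 against CL: payoffs 10, 13, 12, 14 → best response D.
Player 1 against CR: payoffs 20, 12, 10, 1 → best response A.
Player 1 against R: payoffs 17, 1, 4, 11 → best response A.
Player 2 against A: payoffs 12, 1, 3, 8 → best response L.
Player 2 against B: payoffs 5, 12, 9, 17 → best response R.
Player 2 against C: payoffs 11, 12, 19, 18 → best response CR.
Player 2 against D: payoffs 5, 19, 4, 20 → best response R.
No profile is a mutual best response for all players.

No pure-strategy Nash equilibrium.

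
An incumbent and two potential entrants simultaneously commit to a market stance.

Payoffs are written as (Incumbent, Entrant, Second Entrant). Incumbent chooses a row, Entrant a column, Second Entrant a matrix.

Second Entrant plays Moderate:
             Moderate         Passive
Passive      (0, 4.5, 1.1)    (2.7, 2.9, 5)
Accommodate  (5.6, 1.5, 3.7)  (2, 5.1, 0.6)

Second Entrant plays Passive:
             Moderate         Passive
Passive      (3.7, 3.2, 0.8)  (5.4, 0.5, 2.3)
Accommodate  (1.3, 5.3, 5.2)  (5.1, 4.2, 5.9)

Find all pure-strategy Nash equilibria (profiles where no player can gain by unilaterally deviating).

Mark each player's best response to every combination of opponents' strategies; a profile where every player is best-responding is a pure Nash equilibrium.
Incumbent against (Moderate, Moderate): payoffs 0, 5.6 → best response Accommodate.
Incumbent against (Moderate, Passive): payoffs 3.7, 1.3 → best response Passive.
Incumbent against (Passive, Moderate): payoffs 2.7, 2 → best response Passive.
Incumbent against (Passive, Passive): payoffs 5.4, 5.1 → best response Passive.
Entrant against (Passive, Moderate): payoffs 4.5, 2.9 → best response Moderate.
Entrant against (Passive, Passive): payoffs 3.2, 0.5 → best response Moderate.
Entrant against (Accommodate, Moderate): payoffs 1.5, 5.1 → best response Passive.
Entrant against (Accommodate, Passive): payoffs 5.3, 4.2 → best response Moderate.
Second Entrant against (Passive, Moderate): payoffs 1.1, 0.8 → best response Moderate.
Second Entrant against (Passive, Passive): payoffs 5, 2.3 → best response Moderate.
Second Entrant against (Accommodate, Moderate): payoffs 3.7, 5.2 → best response Passive.
Second Entrant against (Accommodate, Passive): payoffs 0.6, 5.9 → best response Passive.
No profile is a mutual best response for all players.

This game has no pure Nash equilibrium.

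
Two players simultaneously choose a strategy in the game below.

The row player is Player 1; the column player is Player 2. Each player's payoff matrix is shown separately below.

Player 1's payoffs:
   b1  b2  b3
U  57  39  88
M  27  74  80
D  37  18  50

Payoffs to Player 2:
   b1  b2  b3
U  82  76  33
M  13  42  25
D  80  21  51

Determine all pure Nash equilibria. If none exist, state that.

Player 1 against b1: payoffs 57, 27, 37 → best response U.
Player 1 against b2: payoffs 39, 74, 18 → best response M.
Player 1 against b3: payoffs 88, 80, 50 → best response U.
Player 2 against U: payoffs 82, 76, 33 → best response b1.
Player 2 against M: payoffs 13, 42, 25 → best response b2.
Player 2 against D: payoffs 80, 21, 51 → best response b1.
Mutual best responses: (U, b1); (M, b2).

The pure Nash equilibria are (U, b1); (M, b2).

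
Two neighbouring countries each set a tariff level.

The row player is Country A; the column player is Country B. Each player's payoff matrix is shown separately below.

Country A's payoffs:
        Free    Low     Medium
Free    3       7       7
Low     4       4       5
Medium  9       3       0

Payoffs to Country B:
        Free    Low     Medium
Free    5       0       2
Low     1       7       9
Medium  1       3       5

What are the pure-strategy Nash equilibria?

There is no pure-strategy Nash equilibrium.

For each strategy profile, look for a profitable unilateral deviation.
(Free, Free): Country A can switch to Low (3 → 4). Not NE.
(Free, Low): Country B can switch to Free (0 → 5). Not NE.
(Free, Medium): Country B can switch to Free (2 → 5). Not NE.
(Low, Free): Country A can switch to Medium (4 → 9). Not NE.
(Low, Low): Country A can switch to Free (4 → 7). Not NE.
(Low, Medium): Country A can switch to Free (5 → 7). Not NE.
(The remaining 3 profiles each have a profitable deviation by the same check.)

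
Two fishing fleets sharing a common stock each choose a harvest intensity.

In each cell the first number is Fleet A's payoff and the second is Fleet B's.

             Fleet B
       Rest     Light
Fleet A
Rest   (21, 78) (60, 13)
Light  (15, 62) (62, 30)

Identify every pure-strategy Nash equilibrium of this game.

The unique pure-strategy Nash equilibrium is (Rest, Rest).

Fleet A against Rest: payoffs 21, 15 → best response Rest.
Fleet A against Light: payoffs 60, 62 → best response Light.
Fleet B against Rest: payoffs 78, 13 → best response Rest.
Fleet B against Light: payoffs 62, 30 → best response Rest.
Mutual best responses: (Rest, Rest).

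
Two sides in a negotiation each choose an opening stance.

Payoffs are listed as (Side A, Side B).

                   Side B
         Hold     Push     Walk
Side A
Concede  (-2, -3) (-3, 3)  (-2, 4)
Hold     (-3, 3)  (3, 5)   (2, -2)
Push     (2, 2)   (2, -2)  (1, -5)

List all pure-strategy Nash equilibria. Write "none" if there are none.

Check each profile: it is a Nash equilibrium iff no player can strictly gain by switching unilaterally.
(Concede, Hold): Side A can switch to Push (-2 → 2). Not NE.
(Concede, Push): Side A can switch to Hold (-3 → 3). Not NE.
(Concede, Walk): Side A can switch to Hold (-2 → 2). Not NE.
(Hold, Hold): Side A can switch to Concede (-3 → -2). Not NE.
(Hold, Push): Side A gets 3, best alternative 2; Side B gets 5, best alternative 3. No profitable deviation — NE.
(Hold, Walk): Side B can switch to Hold (-2 → 3). Not NE.
(Push, Hold): Side A gets 2, best alternative -2; Side B gets 2, best alternative -2. No profitable deviation — NE.
(Push, Push): Side A can switch to Hold (2 → 3). Not NE.
(The remaining 1 profile has a profitable deviation by the same check.)

Pure-strategy Nash equilibria: (Hold, Push) and (Push, Hold)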